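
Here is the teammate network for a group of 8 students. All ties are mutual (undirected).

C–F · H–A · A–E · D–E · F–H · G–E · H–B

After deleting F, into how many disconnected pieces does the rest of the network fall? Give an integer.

2

Without F, the remaining ties split the others into: {A, B, D, E, G, H}; {C}.
That's 2 separate components.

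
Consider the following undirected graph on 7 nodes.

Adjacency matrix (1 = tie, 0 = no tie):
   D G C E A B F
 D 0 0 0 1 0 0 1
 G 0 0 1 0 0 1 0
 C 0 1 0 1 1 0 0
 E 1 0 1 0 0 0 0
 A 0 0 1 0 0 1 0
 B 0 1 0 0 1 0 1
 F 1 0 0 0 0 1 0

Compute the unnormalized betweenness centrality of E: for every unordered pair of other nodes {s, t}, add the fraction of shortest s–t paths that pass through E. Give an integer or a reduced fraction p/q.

Pairs whose geodesics pass through E — D–G: 1/2; D–C: 1; D–A: 1/2; C–F: 1/3.
All other pairs contribute 0.
Summing the contributions gives betweenness(E) = 7/3.

7/3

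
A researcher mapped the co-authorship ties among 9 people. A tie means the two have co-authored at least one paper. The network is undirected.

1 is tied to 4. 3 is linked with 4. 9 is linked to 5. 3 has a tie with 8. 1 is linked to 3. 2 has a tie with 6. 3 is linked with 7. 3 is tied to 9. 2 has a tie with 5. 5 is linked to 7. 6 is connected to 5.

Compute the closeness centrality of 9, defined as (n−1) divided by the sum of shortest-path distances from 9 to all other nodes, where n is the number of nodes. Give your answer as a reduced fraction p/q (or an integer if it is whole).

4/7

Distances from 9: 1:2, 2:2, 3:1, 4:2, 5:1, 6:2, 7:2, 8:2. Sum = 14.
n = 9, so closeness = 8/14 = 4/7.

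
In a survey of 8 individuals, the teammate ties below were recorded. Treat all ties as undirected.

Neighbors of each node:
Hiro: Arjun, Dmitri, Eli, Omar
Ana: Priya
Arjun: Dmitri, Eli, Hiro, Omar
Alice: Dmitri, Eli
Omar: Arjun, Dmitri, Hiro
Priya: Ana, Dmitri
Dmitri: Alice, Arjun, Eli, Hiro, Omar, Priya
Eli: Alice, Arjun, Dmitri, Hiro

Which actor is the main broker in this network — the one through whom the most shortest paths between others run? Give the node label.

Unnormalized betweenness of each node: Alice:0, Ana:0, Arjun:1/3, Dmitri:37/3, Eli:1, Hiro:1/3, Omar:0, Priya:6.
Dmitri has the largest value, 37/3, making it the main broker — the node through which the most shortest paths run.

Dmitri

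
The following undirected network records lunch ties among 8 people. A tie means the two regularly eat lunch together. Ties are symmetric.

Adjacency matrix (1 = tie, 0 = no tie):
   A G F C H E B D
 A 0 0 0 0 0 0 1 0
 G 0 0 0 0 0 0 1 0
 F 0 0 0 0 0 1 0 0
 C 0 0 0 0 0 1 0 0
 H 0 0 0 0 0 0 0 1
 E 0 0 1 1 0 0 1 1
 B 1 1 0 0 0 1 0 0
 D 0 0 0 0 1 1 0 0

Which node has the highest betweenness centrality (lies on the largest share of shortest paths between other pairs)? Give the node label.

Unnormalized betweenness of each node: A:0, B:11, C:0, D:6, E:17, F:0, G:0, H:0.
E has the largest value, 17, making it the main broker — the node through which the most shortest paths run.

E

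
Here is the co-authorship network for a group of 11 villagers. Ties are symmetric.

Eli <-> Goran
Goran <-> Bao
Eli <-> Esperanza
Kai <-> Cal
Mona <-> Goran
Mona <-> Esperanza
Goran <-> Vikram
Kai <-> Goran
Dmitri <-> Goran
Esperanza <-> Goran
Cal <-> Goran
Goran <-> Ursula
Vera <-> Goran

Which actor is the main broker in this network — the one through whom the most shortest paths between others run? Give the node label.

Goran

Unnormalized betweenness of each node: Bao:0, Cal:0, Dmitri:0, Eli:0, Esperanza:1/2, Goran:83/2, Kai:0, Mona:0, Ursula:0, Vera:0, Vikram:0.
Goran has the largest value, 83/2, making it the main broker — the node through which the most shortest paths run.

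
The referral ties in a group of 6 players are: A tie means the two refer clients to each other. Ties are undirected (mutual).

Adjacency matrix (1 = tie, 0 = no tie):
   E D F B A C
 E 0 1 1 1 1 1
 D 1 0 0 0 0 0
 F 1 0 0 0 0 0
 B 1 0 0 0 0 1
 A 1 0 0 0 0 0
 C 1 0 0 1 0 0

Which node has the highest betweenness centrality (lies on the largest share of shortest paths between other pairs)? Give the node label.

Unnormalized betweenness of each node: A:0, B:0, C:0, D:0, E:9, F:0.
E has the largest value, 9, making it the main broker — the node through which the most shortest paths run.

E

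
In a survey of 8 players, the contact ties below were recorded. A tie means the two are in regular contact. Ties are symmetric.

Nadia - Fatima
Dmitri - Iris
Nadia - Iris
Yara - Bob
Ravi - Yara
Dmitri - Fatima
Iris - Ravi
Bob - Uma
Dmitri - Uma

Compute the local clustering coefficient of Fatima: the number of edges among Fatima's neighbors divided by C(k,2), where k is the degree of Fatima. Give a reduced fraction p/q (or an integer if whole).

0

Fatima's neighbors: Dmitri and Nadia (k = 2).
Possible neighbor pairs: C(2,2) = 1. Edges among them: none → e = 0.
Clustering(Fatima) = 0/1.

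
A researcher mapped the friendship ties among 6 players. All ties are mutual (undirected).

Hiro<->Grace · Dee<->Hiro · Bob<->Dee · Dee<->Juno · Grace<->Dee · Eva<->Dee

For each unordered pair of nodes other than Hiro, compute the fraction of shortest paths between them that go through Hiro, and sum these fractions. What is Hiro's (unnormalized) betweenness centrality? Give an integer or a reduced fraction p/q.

No shortest path between any pair of other nodes passes through Hiro.
Summing the contributions gives betweenness(Hiro) = 0.

0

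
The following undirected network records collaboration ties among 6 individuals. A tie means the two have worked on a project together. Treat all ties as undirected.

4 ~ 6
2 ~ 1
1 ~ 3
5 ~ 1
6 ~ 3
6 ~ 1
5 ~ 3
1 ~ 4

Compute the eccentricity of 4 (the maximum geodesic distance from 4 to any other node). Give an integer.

Distances from 4: 1:1, 2:2, 3:2, 5:2, 6:1.
The largest is 2 (to 3, 5, and 2), so the eccentricity of 4 is 2.

2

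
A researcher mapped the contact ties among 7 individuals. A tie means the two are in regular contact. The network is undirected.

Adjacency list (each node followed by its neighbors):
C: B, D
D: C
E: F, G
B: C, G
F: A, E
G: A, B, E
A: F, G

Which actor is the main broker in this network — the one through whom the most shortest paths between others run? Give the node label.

Unnormalized betweenness of each node: A:2, B:8, C:5, D:0, E:2, F:1/2, G:19/2.
G has the largest value, 19/2, making it the main broker — the node through which the most shortest paths run.

G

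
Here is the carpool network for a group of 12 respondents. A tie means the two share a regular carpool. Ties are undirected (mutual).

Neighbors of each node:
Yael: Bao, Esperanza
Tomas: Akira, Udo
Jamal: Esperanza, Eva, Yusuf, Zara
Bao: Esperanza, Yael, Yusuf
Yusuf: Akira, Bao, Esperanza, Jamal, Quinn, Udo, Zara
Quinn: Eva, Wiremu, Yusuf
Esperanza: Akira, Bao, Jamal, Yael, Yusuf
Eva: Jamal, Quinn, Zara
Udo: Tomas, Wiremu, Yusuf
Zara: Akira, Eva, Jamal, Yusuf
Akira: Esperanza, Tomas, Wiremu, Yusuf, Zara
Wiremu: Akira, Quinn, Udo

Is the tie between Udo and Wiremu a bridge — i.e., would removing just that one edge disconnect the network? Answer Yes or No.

No

Even without that edge, Udo still reaches Wiremu via Udo – Tomas – Akira – Wiremu, so the network stays connected. Not a bridge.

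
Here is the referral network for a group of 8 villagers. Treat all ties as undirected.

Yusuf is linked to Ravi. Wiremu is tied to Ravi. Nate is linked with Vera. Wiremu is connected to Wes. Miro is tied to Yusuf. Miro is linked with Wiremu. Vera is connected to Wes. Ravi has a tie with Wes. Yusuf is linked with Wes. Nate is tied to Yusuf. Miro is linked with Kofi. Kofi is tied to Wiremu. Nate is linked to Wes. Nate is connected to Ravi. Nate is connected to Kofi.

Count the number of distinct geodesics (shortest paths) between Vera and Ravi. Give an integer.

The shortest distance is 2. The length-2 paths are: Vera–Wes–Ravi; Vera–Nate–Ravi.
That gives 2 distinct shortest paths.

2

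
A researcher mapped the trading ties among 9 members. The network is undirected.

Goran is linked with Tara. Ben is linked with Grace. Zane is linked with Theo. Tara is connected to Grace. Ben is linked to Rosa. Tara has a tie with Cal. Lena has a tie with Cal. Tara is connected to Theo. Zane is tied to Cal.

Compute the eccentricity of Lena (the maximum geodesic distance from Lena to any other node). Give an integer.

Distances from Lena: Ben:4, Cal:1, Goran:3, Grace:3, Rosa:5, Tara:2, Theo:3, Zane:2.
The largest is 5 (to Rosa), so the eccentricity of Lena is 5.

5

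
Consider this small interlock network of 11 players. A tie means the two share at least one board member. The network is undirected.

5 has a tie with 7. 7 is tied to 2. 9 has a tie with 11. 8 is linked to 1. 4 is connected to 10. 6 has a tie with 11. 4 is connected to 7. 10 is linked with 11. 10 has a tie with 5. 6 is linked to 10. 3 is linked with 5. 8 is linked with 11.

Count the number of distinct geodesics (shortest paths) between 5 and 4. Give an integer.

2

The shortest distance is 2. The length-2 paths are: 5–10–4; 5–7–4.
That gives 2 distinct shortest paths.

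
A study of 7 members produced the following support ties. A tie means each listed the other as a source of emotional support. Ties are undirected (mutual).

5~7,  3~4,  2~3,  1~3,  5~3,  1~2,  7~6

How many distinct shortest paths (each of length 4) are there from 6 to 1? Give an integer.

1

The shortest distance is 4, and the only length-4 path is 6–7–5–3–1. So there is exactly 1 shortest path.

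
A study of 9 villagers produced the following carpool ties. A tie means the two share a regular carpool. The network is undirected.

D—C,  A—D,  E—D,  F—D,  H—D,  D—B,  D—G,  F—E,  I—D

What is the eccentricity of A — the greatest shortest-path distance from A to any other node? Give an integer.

Distances from A: B:2, C:2, D:1, E:2, F:2, G:2, H:2, I:2.
The largest is 2 (to I, H, G, F, E, C, and B), so the eccentricity of A is 2.

2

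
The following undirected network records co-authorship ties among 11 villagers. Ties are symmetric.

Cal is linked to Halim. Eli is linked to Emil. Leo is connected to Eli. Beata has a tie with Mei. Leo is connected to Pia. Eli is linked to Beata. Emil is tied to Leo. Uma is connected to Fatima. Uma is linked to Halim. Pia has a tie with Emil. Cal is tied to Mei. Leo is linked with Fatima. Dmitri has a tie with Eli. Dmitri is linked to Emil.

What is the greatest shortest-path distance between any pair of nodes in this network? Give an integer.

5

Eccentricity of each node (its greatest distance to any other): Beata:4, Cal:5, Dmitri:5, Eli:4, Emil:4, Fatima:4, Halim:5, Leo:4, Mei:4, Pia:5, Uma:4.
The maximum eccentricity is 5, realized for instance by the pair Cal–Pia via Cal – Mei – Beata – Eli – Leo – Pia. So the diameter is 5.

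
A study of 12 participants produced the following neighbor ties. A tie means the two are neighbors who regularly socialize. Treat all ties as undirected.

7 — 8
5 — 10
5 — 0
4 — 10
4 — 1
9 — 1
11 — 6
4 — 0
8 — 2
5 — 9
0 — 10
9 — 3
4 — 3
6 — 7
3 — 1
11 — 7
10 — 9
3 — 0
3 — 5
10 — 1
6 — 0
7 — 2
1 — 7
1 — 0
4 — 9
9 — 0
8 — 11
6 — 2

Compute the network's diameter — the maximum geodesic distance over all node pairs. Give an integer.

Eccentricity of each node (its greatest distance to any other): 0:3, 1:2, 2:3, 3:3, 4:3, 5:4, 6:2, 7:3, 8:4, 9:3, 10:3, 11:3.
The maximum eccentricity is 4, realized for instance by the pair 8–5 via 8 – 7 – 1 – 9 – 5. So the diameter is 4.

4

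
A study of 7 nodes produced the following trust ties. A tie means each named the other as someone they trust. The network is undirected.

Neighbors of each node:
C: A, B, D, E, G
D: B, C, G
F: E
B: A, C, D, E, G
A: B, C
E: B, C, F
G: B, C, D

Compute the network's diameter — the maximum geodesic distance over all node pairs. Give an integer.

3

Eccentricity of each node (its greatest distance to any other): A:3, B:2, C:2, D:3, E:2, F:3, G:3.
The maximum eccentricity is 3, realized for instance by the pair D–F via D – B – E – F. So the diameter is 3.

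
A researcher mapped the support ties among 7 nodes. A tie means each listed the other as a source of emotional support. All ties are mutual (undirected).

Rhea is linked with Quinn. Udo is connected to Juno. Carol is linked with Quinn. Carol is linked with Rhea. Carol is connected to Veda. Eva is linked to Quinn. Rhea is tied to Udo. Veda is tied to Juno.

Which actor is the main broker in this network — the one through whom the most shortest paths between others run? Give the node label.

Unnormalized betweenness of each node: Carol:4, Eva:0, Juno:1, Quinn:5, Rhea:4, Udo:2, Veda:2.
Quinn has the largest value, 5, making it the main broker — the node through which the most shortest paths run.

Quinn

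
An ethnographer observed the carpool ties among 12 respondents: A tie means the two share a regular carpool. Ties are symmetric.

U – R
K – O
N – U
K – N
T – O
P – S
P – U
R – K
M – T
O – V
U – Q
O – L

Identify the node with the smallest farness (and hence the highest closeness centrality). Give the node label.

K

Farness (sum of distances to all others) for each node — K:24, L:36, M:44, N:26, O:26, P:36, Q:38, R:26, S:46, T:34, U:28, V:36.
The smallest farness is 24, for K, so K has the highest closeness.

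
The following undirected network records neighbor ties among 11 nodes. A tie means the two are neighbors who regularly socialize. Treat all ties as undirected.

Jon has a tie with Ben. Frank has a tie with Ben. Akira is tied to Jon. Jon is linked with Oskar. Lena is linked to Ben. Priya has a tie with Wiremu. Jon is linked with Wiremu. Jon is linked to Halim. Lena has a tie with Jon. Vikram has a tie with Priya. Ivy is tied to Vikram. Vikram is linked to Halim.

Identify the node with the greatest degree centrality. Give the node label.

Degrees — Akira:1, Ben:3, Frank:1, Halim:2, Ivy:1, Jon:6, Lena:2, Oskar:1, Priya:2, Vikram:3, Wiremu:2.
The maximum is 6, attained only by Jon.

Jon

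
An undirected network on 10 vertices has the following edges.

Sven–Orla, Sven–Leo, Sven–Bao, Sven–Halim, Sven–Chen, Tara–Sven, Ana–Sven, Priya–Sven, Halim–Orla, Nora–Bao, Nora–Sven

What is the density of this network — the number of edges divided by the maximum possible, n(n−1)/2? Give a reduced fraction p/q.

11/45

There are 11 edges and 10 nodes, so the maximum possible is C(10,2) = 45.
Density = 11/45.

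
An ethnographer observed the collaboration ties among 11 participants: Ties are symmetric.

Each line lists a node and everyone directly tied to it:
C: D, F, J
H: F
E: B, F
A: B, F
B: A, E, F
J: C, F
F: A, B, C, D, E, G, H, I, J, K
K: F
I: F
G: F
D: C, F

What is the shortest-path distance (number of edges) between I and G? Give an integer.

One shortest route is I – F – G, which uses 2 edges, and I and G are not directly tied, so nothing shorter exists. So d(I,G) = 2.

2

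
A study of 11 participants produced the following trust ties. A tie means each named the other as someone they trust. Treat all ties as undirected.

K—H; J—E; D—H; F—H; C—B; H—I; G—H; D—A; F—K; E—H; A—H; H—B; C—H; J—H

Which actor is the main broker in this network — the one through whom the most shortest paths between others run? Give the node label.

Unnormalized betweenness of each node: A:0, B:0, C:0, D:0, E:0, F:0, G:0, H:41, I:0, J:0, K:0.
H has the largest value, 41, making it the main broker — the node through which the most shortest paths run.

H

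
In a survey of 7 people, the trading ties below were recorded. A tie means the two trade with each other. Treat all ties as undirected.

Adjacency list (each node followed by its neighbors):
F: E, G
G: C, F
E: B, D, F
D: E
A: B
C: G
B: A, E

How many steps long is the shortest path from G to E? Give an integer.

2

One shortest route is G – F – E, which uses 2 edges, and G and E are not directly tied, so nothing shorter exists. So d(G,E) = 2.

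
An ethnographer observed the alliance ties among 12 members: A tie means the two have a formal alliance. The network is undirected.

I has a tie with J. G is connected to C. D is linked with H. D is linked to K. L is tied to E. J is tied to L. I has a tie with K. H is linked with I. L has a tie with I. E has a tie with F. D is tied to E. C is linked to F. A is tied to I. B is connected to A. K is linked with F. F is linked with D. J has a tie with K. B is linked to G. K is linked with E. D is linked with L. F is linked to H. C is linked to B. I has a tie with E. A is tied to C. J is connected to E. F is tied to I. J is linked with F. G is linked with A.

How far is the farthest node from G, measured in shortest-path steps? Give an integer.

3

Distances from G: A:1, B:1, C:1, D:3, E:3, F:2, H:3, I:2, J:3, K:3, L:3.
The largest is 3 (to L, H, J, K, E, and D), so the eccentricity of G is 3.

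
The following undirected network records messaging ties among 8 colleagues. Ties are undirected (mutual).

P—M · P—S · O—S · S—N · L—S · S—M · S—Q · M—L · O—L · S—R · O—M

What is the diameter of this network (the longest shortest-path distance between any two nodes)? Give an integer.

2

Eccentricity of each node (its greatest distance to any other): L:2, M:2, N:2, O:2, P:2, Q:2, R:2, S:1.
The maximum eccentricity is 2, realized for instance by the pair M–R via M – S – R. So the diameter is 2.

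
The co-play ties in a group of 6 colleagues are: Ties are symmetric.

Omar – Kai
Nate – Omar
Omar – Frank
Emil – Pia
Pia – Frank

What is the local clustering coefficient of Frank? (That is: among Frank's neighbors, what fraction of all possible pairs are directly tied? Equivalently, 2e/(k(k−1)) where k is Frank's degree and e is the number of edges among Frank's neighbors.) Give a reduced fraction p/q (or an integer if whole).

0

Frank's neighbors: Omar and Pia (k = 2).
Possible neighbor pairs: C(2,2) = 1. Edges among them: none → e = 0.
Clustering(Frank) = 0/1.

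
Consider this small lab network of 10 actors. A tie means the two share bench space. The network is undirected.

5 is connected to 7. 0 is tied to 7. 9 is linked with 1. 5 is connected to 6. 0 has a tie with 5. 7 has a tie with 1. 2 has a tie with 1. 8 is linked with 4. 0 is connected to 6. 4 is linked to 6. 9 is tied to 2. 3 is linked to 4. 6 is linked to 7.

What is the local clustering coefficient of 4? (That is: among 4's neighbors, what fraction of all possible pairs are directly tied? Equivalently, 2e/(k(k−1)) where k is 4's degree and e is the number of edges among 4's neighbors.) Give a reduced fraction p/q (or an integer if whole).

4's neighbors: 3, 6, and 8 (k = 3).
Possible neighbor pairs: C(3,2) = 3. Edges among them: none → e = 0.
Clustering(4) = 0/3 = 0.

0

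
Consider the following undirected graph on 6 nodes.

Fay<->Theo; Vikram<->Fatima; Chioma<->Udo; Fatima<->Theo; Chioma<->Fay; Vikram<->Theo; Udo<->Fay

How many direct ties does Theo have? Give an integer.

3

Theo is directly tied to Fatima, Fay, and Vikram. That is 3 neighbors, so the degree of Theo is 3.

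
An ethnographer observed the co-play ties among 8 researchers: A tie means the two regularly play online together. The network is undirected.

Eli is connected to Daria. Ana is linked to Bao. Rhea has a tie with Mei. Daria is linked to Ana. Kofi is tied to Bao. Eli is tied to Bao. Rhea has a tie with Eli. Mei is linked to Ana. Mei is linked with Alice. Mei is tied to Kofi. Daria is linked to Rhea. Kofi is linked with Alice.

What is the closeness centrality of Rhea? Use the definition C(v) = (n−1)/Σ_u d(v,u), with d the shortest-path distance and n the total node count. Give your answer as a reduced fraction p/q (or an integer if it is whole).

7/11

Distances from Rhea: Alice:2, Ana:2, Bao:2, Daria:1, Eli:1, Kofi:2, Mei:1. Sum = 11.
n = 8, so closeness = 7/11.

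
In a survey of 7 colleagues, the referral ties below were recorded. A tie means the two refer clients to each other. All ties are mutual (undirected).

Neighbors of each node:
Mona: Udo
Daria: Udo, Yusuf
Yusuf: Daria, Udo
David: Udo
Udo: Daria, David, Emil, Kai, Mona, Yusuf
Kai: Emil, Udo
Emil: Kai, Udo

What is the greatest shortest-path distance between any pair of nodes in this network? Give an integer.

Eccentricity of each node (its greatest distance to any other): Daria:2, David:2, Emil:2, Kai:2, Mona:2, Udo:1, Yusuf:2.
The maximum eccentricity is 2, realized for instance by the pair Kai–David via Kai – Udo – David. So the diameter is 2.

2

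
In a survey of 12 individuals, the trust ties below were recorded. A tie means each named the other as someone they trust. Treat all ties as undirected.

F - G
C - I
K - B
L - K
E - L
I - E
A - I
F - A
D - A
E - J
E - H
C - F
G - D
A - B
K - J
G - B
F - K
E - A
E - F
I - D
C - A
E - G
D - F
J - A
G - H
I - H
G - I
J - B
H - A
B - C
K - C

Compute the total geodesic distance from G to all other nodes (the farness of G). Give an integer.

16

Distances from G: A:2, B:1, C:2, D:1, E:1, F:1, H:1, I:1, J:2, K:2, L:2.
Sum = 2 + 1 + 2 + 1 + 1 + 1 + 1 + 1 + 2 + 2 + 2 = 16.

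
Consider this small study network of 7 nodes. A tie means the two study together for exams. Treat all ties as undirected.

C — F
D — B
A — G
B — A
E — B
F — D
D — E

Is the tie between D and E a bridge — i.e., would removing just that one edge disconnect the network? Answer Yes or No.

Even without that edge, D still reaches E via D – B – E, so the network stays connected. Not a bridge.

No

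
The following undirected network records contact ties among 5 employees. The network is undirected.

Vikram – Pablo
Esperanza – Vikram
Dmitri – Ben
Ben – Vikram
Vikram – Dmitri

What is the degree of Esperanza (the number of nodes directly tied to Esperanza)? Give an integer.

1

Esperanza is directly tied to Vikram. That is 1 neighbor, so the degree of Esperanza is 1.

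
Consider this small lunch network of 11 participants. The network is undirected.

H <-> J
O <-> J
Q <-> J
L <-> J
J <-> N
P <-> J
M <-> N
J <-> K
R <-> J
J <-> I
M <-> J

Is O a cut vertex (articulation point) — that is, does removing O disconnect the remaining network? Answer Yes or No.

Even without O, every remaining node can still reach every other (the residual graph is connected), so O is not a cut vertex.

No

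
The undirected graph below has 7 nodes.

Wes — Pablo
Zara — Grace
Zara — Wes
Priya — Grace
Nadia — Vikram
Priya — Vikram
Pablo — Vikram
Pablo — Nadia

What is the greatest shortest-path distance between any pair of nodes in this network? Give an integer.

Eccentricity of each node (its greatest distance to any other): Grace:3, Nadia:3, Pablo:3, Priya:3, Vikram:3, Wes:3, Zara:3.
The maximum eccentricity is 3, realized for instance by the pair Grace–Nadia via Grace – Priya – Vikram – Nadia. So the diameter is 3.

3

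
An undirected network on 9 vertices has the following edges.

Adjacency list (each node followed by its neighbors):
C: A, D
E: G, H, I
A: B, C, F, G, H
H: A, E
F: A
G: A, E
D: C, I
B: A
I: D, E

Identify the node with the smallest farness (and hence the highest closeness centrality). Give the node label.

A

Farness (sum of distances to all others) for each node — A:12, B:19, C:15, D:18, E:16, F:19, G:15, H:15, I:19.
The smallest farness is 12, for A, so A has the highest closeness.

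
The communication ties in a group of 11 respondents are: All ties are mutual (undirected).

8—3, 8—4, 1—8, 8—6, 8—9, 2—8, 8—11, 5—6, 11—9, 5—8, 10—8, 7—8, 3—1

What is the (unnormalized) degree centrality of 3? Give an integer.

3 is directly tied to 1 and 8. That is 2 neighbors, so the degree of 3 is 2.

2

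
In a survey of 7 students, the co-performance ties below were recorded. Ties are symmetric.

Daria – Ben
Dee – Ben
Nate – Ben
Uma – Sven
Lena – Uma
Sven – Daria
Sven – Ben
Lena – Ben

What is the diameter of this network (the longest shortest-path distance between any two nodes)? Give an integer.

3

Eccentricity of each node (its greatest distance to any other): Ben:2, Daria:2, Dee:3, Lena:2, Nate:3, Sven:2, Uma:3.
The maximum eccentricity is 3, realized for instance by the pair Nate–Uma via Nate – Ben – Lena – Uma. So the diameter is 3.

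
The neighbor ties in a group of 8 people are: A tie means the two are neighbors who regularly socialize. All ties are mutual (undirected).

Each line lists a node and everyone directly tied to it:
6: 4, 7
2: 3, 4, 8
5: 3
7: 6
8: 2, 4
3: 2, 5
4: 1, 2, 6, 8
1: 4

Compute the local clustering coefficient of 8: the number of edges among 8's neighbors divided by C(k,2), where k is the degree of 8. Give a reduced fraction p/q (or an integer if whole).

8's neighbors: 2 and 4 (k = 2).
Possible neighbor pairs: C(2,2) = 1. Edges among them: 2–4 → e = 1.
Clustering(8) = 1/1.

1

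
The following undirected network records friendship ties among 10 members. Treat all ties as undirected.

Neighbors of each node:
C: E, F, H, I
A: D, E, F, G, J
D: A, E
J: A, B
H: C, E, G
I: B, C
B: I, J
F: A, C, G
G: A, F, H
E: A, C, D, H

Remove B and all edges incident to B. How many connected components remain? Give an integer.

1

B's neighbors (I and J) remain reachable from one another through other ties, so the rest of the network stays in one piece.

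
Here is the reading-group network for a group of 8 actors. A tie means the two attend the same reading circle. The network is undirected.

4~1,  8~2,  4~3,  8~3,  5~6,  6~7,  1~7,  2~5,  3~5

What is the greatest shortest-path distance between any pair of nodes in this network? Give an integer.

4

Eccentricity of each node (its greatest distance to any other): 1:4, 2:4, 3:3, 4:3, 5:3, 6:3, 7:4, 8:4.
The maximum eccentricity is 4, realized for instance by the pair 1–2 via 1 – 4 – 3 – 8 – 2. So the diameter is 4.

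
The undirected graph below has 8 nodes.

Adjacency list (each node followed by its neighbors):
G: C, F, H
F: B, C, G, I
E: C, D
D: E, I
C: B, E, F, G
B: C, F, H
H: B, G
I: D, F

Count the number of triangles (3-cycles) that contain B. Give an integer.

B's neighbors: C, F, and H.
Neighbor pairs that are themselves tied: B–C–F. Each forms one triangle with B, for 1 in total.

1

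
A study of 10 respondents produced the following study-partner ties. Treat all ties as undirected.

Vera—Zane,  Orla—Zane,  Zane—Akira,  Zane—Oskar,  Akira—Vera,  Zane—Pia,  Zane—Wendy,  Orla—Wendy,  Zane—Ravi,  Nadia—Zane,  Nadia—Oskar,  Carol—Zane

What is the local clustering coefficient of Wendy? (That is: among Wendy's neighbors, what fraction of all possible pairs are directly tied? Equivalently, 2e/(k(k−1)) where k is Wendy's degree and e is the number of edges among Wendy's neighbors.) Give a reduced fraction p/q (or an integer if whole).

1

Wendy's neighbors: Orla and Zane (k = 2).
Possible neighbor pairs: C(2,2) = 1. Edges among them: Orla–Zane → e = 1.
Clustering(Wendy) = 1/1.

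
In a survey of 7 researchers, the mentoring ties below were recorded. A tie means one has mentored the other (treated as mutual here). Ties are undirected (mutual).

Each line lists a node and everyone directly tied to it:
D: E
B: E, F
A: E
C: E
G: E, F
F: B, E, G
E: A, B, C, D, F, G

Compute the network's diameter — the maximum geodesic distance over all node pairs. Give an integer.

2

Eccentricity of each node (its greatest distance to any other): A:2, B:2, C:2, D:2, E:1, F:2, G:2.
The maximum eccentricity is 2, realized for instance by the pair F–C via F – E – C. So the diameter is 2.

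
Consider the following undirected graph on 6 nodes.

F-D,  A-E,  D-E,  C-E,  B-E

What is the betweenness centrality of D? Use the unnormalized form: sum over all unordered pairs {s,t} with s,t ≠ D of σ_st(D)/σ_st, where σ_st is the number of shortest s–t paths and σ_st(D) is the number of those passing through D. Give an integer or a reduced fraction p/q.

Pairs whose geodesics pass through D — E–F: 1; B–F: 1; F–C: 1; F–A: 1.
All other pairs contribute 0.
Summing the contributions gives betweenness(D) = 4.

4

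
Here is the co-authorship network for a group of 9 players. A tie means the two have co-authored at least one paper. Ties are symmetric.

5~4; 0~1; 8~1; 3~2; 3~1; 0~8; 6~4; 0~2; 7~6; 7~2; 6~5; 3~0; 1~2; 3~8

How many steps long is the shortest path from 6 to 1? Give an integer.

One shortest route is 6 – 7 – 2 – 1, which uses 3 edges, and at distance 2 from 6 we only reach {2}, which does not include 1. So d(6,1) = 3.

3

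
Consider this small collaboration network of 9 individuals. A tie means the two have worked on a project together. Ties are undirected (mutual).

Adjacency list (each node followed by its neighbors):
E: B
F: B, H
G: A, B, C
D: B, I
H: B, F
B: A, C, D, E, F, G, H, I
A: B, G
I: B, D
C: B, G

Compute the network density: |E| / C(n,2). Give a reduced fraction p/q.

1/3

There are 12 edges and 9 nodes, so the maximum possible is C(9,2) = 36.
Density = 12/36 = 1/3.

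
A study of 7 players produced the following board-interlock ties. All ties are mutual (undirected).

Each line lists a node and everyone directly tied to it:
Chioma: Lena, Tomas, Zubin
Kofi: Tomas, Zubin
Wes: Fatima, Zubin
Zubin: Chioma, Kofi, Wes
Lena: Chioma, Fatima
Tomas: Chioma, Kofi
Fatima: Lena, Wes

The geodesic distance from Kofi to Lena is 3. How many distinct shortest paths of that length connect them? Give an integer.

2

The shortest distance is 3. The length-3 paths are: Kofi–Tomas–Chioma–Lena; Kofi–Zubin–Chioma–Lena.
That gives 2 distinct shortest paths.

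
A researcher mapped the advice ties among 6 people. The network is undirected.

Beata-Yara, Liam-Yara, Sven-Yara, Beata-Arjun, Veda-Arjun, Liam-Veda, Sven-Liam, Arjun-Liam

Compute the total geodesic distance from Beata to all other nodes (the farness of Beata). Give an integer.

8

Distances from Beata: Arjun:1, Liam:2, Sven:2, Veda:2, Yara:1.
Sum = 1 + 2 + 2 + 2 + 1 = 8.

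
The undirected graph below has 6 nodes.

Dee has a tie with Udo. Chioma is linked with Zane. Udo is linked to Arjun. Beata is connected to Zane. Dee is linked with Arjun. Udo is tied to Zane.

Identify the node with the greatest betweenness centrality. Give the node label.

Unnormalized betweenness of each node: Arjun:0, Beata:0, Chioma:0, Dee:0, Udo:6, Zane:7.
Zane has the largest value, 7, making it the main broker — the node through which the most shortest paths run.

Zane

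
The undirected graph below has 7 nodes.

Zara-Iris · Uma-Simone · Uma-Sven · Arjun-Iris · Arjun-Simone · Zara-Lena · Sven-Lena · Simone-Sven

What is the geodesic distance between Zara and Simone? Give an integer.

3

One shortest route is Zara – Lena – Sven – Simone, which uses 3 edges, and at distance 2 from Zara we only reach {Arjun, Sven}, which does not include Simone. So d(Zara,Simone) = 3.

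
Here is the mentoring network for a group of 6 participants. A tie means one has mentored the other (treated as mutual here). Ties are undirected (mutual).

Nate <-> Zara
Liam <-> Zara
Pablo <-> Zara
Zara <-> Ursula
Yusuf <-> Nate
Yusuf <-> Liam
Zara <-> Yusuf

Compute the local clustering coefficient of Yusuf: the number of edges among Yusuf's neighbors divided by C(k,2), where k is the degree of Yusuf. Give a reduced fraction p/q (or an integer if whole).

2/3

Yusuf's neighbors: Liam, Nate, and Zara (k = 3).
Possible neighbor pairs: C(3,2) = 3. Edges among them: Liam–Zara, Nate–Zara → e = 2.
Clustering(Yusuf) = 2/3.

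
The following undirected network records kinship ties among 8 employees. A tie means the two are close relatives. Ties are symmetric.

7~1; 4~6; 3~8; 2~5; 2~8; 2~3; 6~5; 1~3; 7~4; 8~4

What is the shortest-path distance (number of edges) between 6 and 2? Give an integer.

2

One shortest route is 6 – 5 – 2, which uses 2 edges, and 6 and 2 are not directly tied, so nothing shorter exists. So d(6,2) = 2.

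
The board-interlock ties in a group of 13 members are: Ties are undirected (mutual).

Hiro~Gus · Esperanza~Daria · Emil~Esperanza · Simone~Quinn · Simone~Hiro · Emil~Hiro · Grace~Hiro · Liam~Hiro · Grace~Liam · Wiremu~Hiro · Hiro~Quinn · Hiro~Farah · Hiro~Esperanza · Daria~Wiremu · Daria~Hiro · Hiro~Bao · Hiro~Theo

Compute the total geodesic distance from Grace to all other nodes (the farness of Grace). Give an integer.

22

Distances from Grace: Bao:2, Daria:2, Emil:2, Esperanza:2, Farah:2, Gus:2, Hiro:1, Liam:1, Quinn:2, Simone:2, Theo:2, Wiremu:2.
Sum = 2 + 2 + 2 + 2 + 2 + 2 + 1 + 1 + 2 + 2 + 2 + 2 = 22.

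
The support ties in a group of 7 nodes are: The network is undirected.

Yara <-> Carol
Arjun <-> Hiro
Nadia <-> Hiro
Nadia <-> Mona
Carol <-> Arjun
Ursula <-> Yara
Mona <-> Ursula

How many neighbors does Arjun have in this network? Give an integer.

Arjun is directly tied to Carol and Hiro. That is 2 neighbors, so the degree of Arjun is 2.

2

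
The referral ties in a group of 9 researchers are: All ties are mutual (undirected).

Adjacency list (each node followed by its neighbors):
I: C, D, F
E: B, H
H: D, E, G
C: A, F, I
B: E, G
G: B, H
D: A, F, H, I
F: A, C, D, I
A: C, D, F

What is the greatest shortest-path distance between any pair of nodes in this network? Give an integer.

5

Eccentricity of each node (its greatest distance to any other): A:4, B:5, C:5, D:3, E:4, F:4, G:4, H:3, I:4.
The maximum eccentricity is 5, realized for instance by the pair C–B via C – A – D – H – E – B. So the diameter is 5.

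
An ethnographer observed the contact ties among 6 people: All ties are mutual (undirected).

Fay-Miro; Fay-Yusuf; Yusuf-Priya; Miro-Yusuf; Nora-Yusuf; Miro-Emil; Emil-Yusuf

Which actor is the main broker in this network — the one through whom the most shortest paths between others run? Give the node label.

Yusuf

Unnormalized betweenness of each node: Emil:0, Fay:0, Miro:1/2, Nora:0, Priya:0, Yusuf:15/2.
Yusuf has the largest value, 15/2, making it the main broker — the node through which the most shortest paths run.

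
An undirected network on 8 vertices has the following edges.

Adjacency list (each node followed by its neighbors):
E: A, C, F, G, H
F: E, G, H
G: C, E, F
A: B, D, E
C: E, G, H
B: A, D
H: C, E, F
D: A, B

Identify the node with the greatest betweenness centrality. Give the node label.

E

Unnormalized betweenness of each node: A:10, B:0, C:1/3, D:0, E:38/3, F:1/3, G:1/3, H:1/3.
E has the largest value, 38/3, making it the main broker — the node through which the most shortest paths run.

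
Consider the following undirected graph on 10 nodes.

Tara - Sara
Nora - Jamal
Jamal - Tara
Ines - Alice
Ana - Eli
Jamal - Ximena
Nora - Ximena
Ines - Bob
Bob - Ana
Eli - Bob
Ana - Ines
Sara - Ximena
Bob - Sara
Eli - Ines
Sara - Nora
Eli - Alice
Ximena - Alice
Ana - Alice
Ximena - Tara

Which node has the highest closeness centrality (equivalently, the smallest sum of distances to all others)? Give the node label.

Farness (sum of distances to all others) for each node — Alice:14, Ana:17, Bob:15, Eli:17, Ines:17, Jamal:19, Nora:18, Sara:14, Tara:18, Ximena:13.
The smallest farness is 13, for Ximena, so Ximena has the highest closeness.

Ximena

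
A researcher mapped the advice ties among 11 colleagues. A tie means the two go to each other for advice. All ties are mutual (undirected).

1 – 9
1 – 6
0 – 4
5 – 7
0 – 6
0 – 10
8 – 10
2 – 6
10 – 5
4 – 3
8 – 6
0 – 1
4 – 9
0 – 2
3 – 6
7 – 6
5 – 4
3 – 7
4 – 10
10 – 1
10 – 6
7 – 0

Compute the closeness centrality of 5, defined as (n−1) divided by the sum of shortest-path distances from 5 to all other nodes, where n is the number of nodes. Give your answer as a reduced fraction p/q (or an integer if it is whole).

5/9

Distances from 5: 0:2, 1:2, 2:3, 3:2, 4:1, 6:2, 7:1, 8:2, 9:2, 10:1. Sum = 18.
n = 11, so closeness = 10/18 = 5/9.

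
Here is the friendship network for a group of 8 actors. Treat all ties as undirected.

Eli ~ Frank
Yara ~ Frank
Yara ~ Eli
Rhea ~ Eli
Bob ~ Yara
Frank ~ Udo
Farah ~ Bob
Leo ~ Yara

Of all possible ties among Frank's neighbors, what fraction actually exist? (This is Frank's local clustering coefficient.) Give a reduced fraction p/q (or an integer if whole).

1/3

Frank's neighbors: Eli, Udo, and Yara (k = 3).
Possible neighbor pairs: C(3,2) = 3. Edges among them: Eli–Yara → e = 1.
Clustering(Frank) = 1/3.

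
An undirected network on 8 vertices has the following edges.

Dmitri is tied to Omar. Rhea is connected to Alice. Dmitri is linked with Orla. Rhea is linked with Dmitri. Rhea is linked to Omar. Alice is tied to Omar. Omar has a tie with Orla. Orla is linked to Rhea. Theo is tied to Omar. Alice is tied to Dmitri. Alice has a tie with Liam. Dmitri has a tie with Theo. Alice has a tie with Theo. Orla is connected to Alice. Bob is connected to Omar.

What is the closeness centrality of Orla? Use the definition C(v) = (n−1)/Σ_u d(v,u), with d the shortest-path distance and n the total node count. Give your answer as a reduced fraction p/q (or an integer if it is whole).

7/10

Distances from Orla: Alice:1, Bob:2, Dmitri:1, Liam:2, Omar:1, Rhea:1, Theo:2. Sum = 10.
n = 8, so closeness = 7/10.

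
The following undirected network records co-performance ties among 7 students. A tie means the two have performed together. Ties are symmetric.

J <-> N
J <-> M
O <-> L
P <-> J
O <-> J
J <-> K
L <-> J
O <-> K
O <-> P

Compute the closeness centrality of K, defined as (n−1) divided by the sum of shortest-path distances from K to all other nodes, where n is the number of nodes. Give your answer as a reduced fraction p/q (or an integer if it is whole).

3/5

Distances from K: J:1, L:2, M:2, N:2, O:1, P:2. Sum = 10.
n = 7, so closeness = 6/10 = 3/5.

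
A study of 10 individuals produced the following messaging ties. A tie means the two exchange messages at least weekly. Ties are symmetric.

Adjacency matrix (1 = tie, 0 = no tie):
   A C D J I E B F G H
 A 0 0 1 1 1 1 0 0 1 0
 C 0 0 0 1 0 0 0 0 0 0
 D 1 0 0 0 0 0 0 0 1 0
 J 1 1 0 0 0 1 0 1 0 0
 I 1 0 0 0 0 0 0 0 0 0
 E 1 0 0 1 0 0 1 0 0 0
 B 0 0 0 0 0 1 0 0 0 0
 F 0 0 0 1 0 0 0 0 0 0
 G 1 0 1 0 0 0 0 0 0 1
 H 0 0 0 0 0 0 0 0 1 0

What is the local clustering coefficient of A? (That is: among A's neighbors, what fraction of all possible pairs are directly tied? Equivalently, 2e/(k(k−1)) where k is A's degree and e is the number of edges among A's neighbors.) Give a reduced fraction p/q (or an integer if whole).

A's neighbors: D, E, G, I, and J (k = 5).
Possible neighbor pairs: C(5,2) = 10. Edges among them: D–G, E–J → e = 2.
Clustering(A) = 2/10 = 1/5.

1/5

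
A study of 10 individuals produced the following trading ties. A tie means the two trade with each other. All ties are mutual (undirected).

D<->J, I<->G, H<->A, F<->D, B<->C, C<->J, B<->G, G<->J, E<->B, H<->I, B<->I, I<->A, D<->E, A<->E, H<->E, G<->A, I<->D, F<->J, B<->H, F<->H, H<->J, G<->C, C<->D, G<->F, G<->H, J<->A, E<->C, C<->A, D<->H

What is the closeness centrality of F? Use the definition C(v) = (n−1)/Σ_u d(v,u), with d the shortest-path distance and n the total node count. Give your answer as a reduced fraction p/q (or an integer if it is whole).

Distances from F: A:2, B:2, C:2, D:1, E:2, G:1, H:1, I:2, J:1. Sum = 14.
n = 10, so closeness = 9/14.

9/14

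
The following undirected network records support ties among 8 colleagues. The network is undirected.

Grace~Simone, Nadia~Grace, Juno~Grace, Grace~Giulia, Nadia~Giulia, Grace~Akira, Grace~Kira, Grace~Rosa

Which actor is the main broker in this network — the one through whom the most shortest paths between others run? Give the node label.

Unnormalized betweenness of each node: Akira:0, Giulia:0, Grace:20, Juno:0, Kira:0, Nadia:0, Rosa:0, Simone:0.
Grace has the largest value, 20, making it the main broker — the node through which the most shortest paths run.

Grace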